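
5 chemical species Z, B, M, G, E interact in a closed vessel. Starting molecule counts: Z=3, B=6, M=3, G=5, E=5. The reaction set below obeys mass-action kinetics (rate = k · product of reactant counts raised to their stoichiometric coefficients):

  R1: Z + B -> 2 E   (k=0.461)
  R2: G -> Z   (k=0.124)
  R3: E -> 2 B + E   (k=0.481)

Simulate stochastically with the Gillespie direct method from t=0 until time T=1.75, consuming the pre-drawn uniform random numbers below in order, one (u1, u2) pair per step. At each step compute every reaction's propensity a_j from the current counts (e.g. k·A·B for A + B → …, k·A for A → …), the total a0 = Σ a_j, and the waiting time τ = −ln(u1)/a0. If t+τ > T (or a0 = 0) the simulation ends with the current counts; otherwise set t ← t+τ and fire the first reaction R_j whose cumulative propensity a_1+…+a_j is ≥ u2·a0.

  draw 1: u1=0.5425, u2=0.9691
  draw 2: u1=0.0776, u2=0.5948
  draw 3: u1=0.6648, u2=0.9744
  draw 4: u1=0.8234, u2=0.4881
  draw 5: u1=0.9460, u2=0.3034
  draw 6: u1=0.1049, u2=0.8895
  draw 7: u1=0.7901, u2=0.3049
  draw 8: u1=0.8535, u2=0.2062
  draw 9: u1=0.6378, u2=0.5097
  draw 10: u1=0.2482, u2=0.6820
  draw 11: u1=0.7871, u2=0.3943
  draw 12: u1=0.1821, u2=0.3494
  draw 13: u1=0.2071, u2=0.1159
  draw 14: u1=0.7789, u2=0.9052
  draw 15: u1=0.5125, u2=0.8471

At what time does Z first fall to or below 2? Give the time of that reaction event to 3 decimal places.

t=0.000: Z=3 B=6 M=3 G=5 E=5
Draw 1: a1=8.298, a2=0.620, a3=2.405, a0=11.323; τ=−ln(0.5425)/11.323=0.054 → t=0.054; u2·a0=0.9691·11.323=10.973; a1+a2=8.918 < 10.973 ≤ a1+…+a3=11.323 → R3 fires; Z=3 B=8 M=3 G=5 E=5
Draw 2: a1=11.064, a2=0.620, a3=2.405, a0=14.089; τ=−ln(0.0776)/14.089=0.181 → t=0.235; u2·a0=0.5948·14.089=8.380 ≤ a1=11.064 → R1 fires; Z=2 B=7 M=3 G=5 E=7
Draw 3: a1=6.454, a2=0.620, a3=3.367, a0=10.441; τ=−ln(0.6648)/10.441=0.039 → t=0.275; u2·a0=0.9744·10.441=10.174; a1+a2=7.074 < 10.174 ≤ a1+…+a3=10.441 → R3 fires; Z=2 B=9 M=3 G=5 E=7
Draw 4: a1=8.298, a2=0.620, a3=3.367, a0=12.285; τ=−ln(0.8234)/12.285=0.016 → t=0.290; u2·a0=0.4881·12.285=5.996 ≤ a1=8.298 → R1 fires; Z=1 B=8 M=3 G=5 E=9
Draw 5: a1=3.688, a2=0.620, a3=4.329, a0=8.637; τ=−ln(0.9460)/8.637=0.006 → t=0.297; u2·a0=0.3034·8.637=2.620 ≤ a1=3.688 → R1 fires; Z=0 B=7 M=3 G=5 E=11
Draw 6: a1=0.000, a2=0.620, a3=5.291, a0=5.911; τ=−ln(0.1049)/5.911=0.381 → t=0.678; u2·a0=0.8895·5.911=5.258; a1+a2=0.620 < 5.258 ≤ a1+…+a3=5.911 → R3 fires; Z=0 B=9 M=3 G=5 E=11
Draw 7: a1=0.000, a2=0.620, a3=5.291, a0=5.911; τ=−ln(0.7901)/5.911=0.040 → t=0.718; u2·a0=0.3049·5.911=1.802; a1+a2=0.620 < 1.802 ≤ a1+…+a3=5.911 → R3 fires; Z=0 B=11 M=3 G=5 E=11
Draw 8: a1=0.000, a2=0.620, a3=5.291, a0=5.911; τ=−ln(0.8535)/5.911=0.027 → t=0.745; u2·a0=0.2062·5.911=1.219; a1+a2=0.620 < 1.219 ≤ a1+…+a3=5.911 → R3 fires; Z=0 B=13 M=3 G=5 E=11
Draw 9: a1=0.000, a2=0.620, a3=5.291, a0=5.911; τ=−ln(0.6378)/5.911=0.076 → t=0.821; u2·a0=0.5097·5.911=3.013; a1+a2=0.620 < 3.013 ≤ a1+…+a3=5.911 → R3 fires; Z=0 B=15 M=3 G=5 E=11
Draw 10: a1=0.000, a2=0.620, a3=5.291, a0=5.911; τ=−ln(0.2482)/5.911=0.236 → t=1.057; u2·a0=0.6820·5.911=4.031; a1+a2=0.620 < 4.031 ≤ a1+…+a3=5.911 → R3 fires; Z=0 B=17 M=3 G=5 E=11
Draw 11: a1=0.000, a2=0.620, a3=5.291, a0=5.911; τ=−ln(0.7871)/5.911=0.041 → t=1.097; u2·a0=0.3943·5.911=2.331; a1+a2=0.620 < 2.331 ≤ a1+…+a3=5.911 → R3 fires; Z=0 B=19 M=3 G=5 E=11
Draw 12: a1=0.000, a2=0.620, a3=5.291, a0=5.911; τ=−ln(0.1821)/5.911=0.288 → t=1.385; u2·a0=0.3494·5.911=2.065; a1+a2=0.620 < 2.065 ≤ a1+…+a3=5.911 → R3 fires; Z=0 B=21 M=3 G=5 E=11
Draw 13: a1=0.000, a2=0.620, a3=5.291, a0=5.911; τ=−ln(0.2071)/5.911=0.266 → t=1.652; u2·a0=0.1159·5.911=0.685; a1+a2=0.620 < 0.685 ≤ a1+…+a3=5.911 → R3 fires; Z=0 B=23 M=3 G=5 E=11
Draw 14: a1=0.000, a2=0.620, a3=5.291, a0=5.911; τ=−ln(0.7789)/5.911=0.042 → t=1.694; u2·a0=0.9052·5.911=5.351; a1+a2=0.620 < 5.351 ≤ a1+…+a3=5.911 → R3 fires; Z=0 B=25 M=3 G=5 E=11
Draw 15: a1=0.000, a2=0.620, a3=5.291, a0=5.911; τ=−ln(0.5125)/5.911=0.113 → t=1.807 > T=1.75: stop.
Z first becomes ≤ 2 when it reaches 2 at the event at t=0.235.

Threshold first reached at t = 0.235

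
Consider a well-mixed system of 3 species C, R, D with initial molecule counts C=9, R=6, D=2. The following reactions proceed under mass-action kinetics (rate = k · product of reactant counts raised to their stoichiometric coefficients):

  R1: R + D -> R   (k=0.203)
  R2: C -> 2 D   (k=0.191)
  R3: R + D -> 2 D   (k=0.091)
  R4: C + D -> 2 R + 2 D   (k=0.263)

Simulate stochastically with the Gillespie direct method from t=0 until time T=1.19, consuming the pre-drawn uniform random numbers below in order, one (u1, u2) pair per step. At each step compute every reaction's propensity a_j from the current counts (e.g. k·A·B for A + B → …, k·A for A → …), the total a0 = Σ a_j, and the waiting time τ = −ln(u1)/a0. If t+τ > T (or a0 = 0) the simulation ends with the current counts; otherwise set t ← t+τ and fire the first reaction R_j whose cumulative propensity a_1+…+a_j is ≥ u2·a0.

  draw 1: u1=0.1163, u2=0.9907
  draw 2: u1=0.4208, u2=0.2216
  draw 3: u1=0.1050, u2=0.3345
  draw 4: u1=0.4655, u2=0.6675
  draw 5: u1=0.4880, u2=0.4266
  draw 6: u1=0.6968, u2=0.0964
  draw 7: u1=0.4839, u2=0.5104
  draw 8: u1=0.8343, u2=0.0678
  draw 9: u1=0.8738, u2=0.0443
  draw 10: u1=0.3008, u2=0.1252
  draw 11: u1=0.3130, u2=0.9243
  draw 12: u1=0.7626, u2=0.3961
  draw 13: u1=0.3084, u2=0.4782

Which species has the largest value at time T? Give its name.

t=0.000: C=9 R=6 D=2
Draw 1: a1=2.436, a2=1.719, a3=1.092, a4=4.734, a0=9.981; τ=−ln(0.1163)/9.981=0.216 → t=0.216; u2·a0=0.9907·9.981=9.888; a1+…+a3=5.247 < 9.888 ≤ a1+…+a4=9.981 → R4 fires; C=8 R=8 D=3
Draw 2: a1=4.872, a2=1.528, a3=2.184, a4=6.312, a0=14.896; τ=−ln(0.4208)/14.896=0.058 → t=0.274; u2·a0=0.2216·14.896=3.301 ≤ a1=4.872 → R1 fires; C=8 R=8 D=2
Draw 3: a1=3.248, a2=1.528, a3=1.456, a4=4.208, a0=10.440; τ=−ln(0.1050)/10.440=0.216 → t=0.490; u2·a0=0.3345·10.440=3.492; a1=3.248 < 3.492 ≤ a1+a2=4.776 → R2 fires; C=7 R=8 D=4
Draw 4: a1=6.496, a2=1.337, a3=2.912, a4=7.364, a0=18.109; τ=−ln(0.4655)/18.109=0.042 → t=0.532; u2·a0=0.6675·18.109=12.088; a1+…+a3=10.745 < 12.088 ≤ a1+…+a4=18.109 → R4 fires; C=6 R=10 D=5
Draw 5: a1=10.150, a2=1.146, a3=4.550, a4=7.890, a0=23.736; τ=−ln(0.4880)/23.736=0.030 → t=0.562; u2·a0=0.4266·23.736=10.126 ≤ a1=10.150 → R1 fires; C=6 R=10 D=4
Draw 6: a1=8.120, a2=1.146, a3=3.640, a4=6.312, a0=19.218; τ=−ln(0.6968)/19.218=0.019 → t=0.581; u2·a0=0.0964·19.218=1.853 ≤ a1=8.120 → R1 fires; C=6 R=10 D=3
Draw 7: a1=6.090, a2=1.146, a3=2.730, a4=4.734, a0=14.700; τ=−ln(0.4839)/14.700=0.049 → t=0.630; u2·a0=0.5104·14.700=7.503; a1+a2=7.236 < 7.503 ≤ a1+…+a3=9.966 → R3 fires; C=6 R=9 D=4
Draw 8: a1=7.308, a2=1.146, a3=3.276, a4=6.312, a0=18.042; τ=−ln(0.8343)/18.042=0.010 → t=0.640; u2·a0=0.0678·18.042=1.223 ≤ a1=7.308 → R1 fires; C=6 R=9 D=3
Draw 9: a1=5.481, a2=1.146, a3=2.457, a4=4.734, a0=13.818; τ=−ln(0.8738)/13.818=0.010 → t=0.650; u2·a0=0.0443·13.818=0.612 ≤ a1=5.481 → R1 fires; C=6 R=9 D=2
Draw 10: a1=3.654, a2=1.146, a3=1.638, a4=3.156, a0=9.594; τ=−ln(0.3008)/9.594=0.125 → t=0.775; u2·a0=0.1252·9.594=1.201 ≤ a1=3.654 → R1 fires; C=6 R=9 D=1
Draw 11: a1=1.827, a2=1.146, a3=0.819, a4=1.578, a0=5.370; τ=−ln(0.3130)/5.370=0.216 → t=0.992; u2·a0=0.9243·5.370=4.963; a1+…+a3=3.792 < 4.963 ≤ a1+…+a4=5.370 → R4 fires; C=5 R=11 D=2
Draw 12: a1=4.466, a2=0.955, a3=2.002, a4=2.630, a0=10.053; τ=−ln(0.7626)/10.053=0.027 → t=1.018; u2·a0=0.3961·10.053=3.982 ≤ a1=4.466 → R1 fires; C=5 R=11 D=1
Draw 13: a1=2.233, a2=0.955, a3=1.001, a4=1.315, a0=5.504; τ=−ln(0.3084)/5.504=0.214 → t=1.232 > T=1.19: stop.
At T=1.19: C=5 R=11 D=1; the largest is R.

Dominant species at T: R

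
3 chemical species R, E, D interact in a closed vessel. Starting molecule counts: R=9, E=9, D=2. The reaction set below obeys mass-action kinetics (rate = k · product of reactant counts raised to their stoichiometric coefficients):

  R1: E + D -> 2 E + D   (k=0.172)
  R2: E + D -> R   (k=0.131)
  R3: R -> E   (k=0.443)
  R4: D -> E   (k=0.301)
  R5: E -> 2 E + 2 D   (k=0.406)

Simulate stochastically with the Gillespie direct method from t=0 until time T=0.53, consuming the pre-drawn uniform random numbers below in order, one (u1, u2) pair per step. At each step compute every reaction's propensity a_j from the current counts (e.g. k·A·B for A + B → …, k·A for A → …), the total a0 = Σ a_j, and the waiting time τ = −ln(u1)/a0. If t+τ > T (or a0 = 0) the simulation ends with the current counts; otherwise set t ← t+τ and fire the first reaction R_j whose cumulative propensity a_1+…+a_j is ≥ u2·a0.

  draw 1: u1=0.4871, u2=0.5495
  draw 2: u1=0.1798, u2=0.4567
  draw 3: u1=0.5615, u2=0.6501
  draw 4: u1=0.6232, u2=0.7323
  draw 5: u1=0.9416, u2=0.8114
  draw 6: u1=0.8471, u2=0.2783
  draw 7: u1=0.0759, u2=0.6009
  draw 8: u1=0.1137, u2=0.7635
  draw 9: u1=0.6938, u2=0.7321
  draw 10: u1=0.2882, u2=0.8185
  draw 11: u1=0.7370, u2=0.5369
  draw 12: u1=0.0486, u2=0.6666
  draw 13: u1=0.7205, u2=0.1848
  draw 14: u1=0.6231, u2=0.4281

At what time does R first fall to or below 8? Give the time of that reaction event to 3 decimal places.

Threshold first reached at t = 0.053

t=0.000: R=9 E=9 D=2
Draw 1: a1=3.096, a2=2.358, a3=3.987, a4=0.602, a5=3.654, a0=13.697; τ=−ln(0.4871)/13.697=0.053 → t=0.053; u2·a0=0.5495·13.697=7.527; a1+a2=5.454 < 7.527 ≤ a1+…+a3=9.441 → R3 fires; R=8 E=10 D=2
Draw 2: a1=3.440, a2=2.620, a3=3.544, a4=0.602, a5=4.060, a0=14.266; τ=−ln(0.1798)/14.266=0.120 → t=0.173; u2·a0=0.4567·14.266=6.515; a1+a2=6.060 < 6.515 ≤ a1+…+a3=9.604 → R3 fires; R=7 E=11 D=2
Draw 3: a1=3.784, a2=2.882, a3=3.101, a4=0.602, a5=4.466, a0=14.835; τ=−ln(0.5615)/14.835=0.039 → t=0.212; u2·a0=0.6501·14.835=9.644; a1+a2=6.666 < 9.644 ≤ a1+…+a3=9.767 → R3 fires; R=6 E=12 D=2
Draw 4: a1=4.128, a2=3.144, a3=2.658, a4=0.602, a5=4.872, a0=15.404; τ=−ln(0.6232)/15.404=0.031 → t=0.242; u2·a0=0.7323·15.404=11.280; a1+…+a4=10.532 < 11.280 ≤ a1+…+a5=15.404 → R5 fires; R=6 E=13 D=4
Draw 5: a1=8.944, a2=6.812, a3=2.658, a4=1.204, a5=5.278, a0=24.896; τ=−ln(0.9416)/24.896=0.002 → t=0.245; u2·a0=0.8114·24.896=20.201; a1+…+a4=19.618 < 20.201 ≤ a1+…+a5=24.896 → R5 fires; R=6 E=14 D=6
Draw 6: a1=14.448, a2=11.004, a3=2.658, a4=1.806, a5=5.684, a0=35.600; τ=−ln(0.8471)/35.600=0.005 → t=0.249; u2·a0=0.2783·35.600=9.907 ≤ a1=14.448 → R1 fires; R=6 E=15 D=6
Draw 7: a1=15.480, a2=11.790, a3=2.658, a4=1.806, a5=6.090, a0=37.824; τ=−ln(0.0759)/37.824=0.068 → t=0.318; u2·a0=0.6009·37.824=22.728; a1=15.480 < 22.728 ≤ a1+a2=27.270 → R2 fires; R=7 E=14 D=5
Draw 8: a1=12.040, a2=9.170, a3=3.101, a4=1.505, a5=5.684, a0=31.500; τ=−ln(0.1137)/31.500=0.069 → t=0.387; u2·a0=0.7635·31.500=24.050; a1+a2=21.210 < 24.050 ≤ a1+…+a3=24.311 → R3 fires; R=6 E=15 D=5
Draw 9: a1=12.900, a2=9.825, a3=2.658, a4=1.505, a5=6.090, a0=32.978; τ=−ln(0.6938)/32.978=0.011 → t=0.398; u2·a0=0.7321·32.978=24.143; a1+a2=22.725 < 24.143 ≤ a1+…+a3=25.383 → R3 fires; R=5 E=16 D=5
Draw 10: a1=13.760, a2=10.480, a3=2.215, a4=1.505, a5=6.496, a0=34.456; τ=−ln(0.2882)/34.456=0.036 → t=0.434; u2·a0=0.8185·34.456=28.202; a1+…+a4=27.960 < 28.202 ≤ a1+…+a5=34.456 → R5 fires; R=5 E=17 D=7
Draw 11: a1=20.468, a2=15.589, a3=2.215, a4=2.107, a5=6.902, a0=47.281; τ=−ln(0.7370)/47.281=0.006 → t=0.440; u2·a0=0.5369·47.281=25.385; a1=20.468 < 25.385 ≤ a1+a2=36.057 → R2 fires; R=6 E=16 D=6
Draw 12: a1=16.512, a2=12.576, a3=2.658, a4=1.806, a5=6.496, a0=40.048; τ=−ln(0.0486)/40.048=0.076 → t=0.516; u2·a0=0.6666·40.048=26.696; a1=16.512 < 26.696 ≤ a1+a2=29.088 → R2 fires; R=7 E=15 D=5
Draw 13: a1=12.900, a2=9.825, a3=3.101, a4=1.505, a5=6.090, a0=33.421; τ=−ln(0.7205)/33.421=0.010 → t=0.526; u2·a0=0.1848·33.421=6.176 ≤ a1=12.900 → R1 fires; R=7 E=16 D=5
Draw 14: a1=13.760, a2=10.480, a3=3.101, a4=1.505, a5=6.496, a0=35.342; τ=−ln(0.6231)/35.342=0.013 → t=0.539 > T=0.53: stop.
R first becomes ≤ 8 when it reaches 8 at the event at t=0.053.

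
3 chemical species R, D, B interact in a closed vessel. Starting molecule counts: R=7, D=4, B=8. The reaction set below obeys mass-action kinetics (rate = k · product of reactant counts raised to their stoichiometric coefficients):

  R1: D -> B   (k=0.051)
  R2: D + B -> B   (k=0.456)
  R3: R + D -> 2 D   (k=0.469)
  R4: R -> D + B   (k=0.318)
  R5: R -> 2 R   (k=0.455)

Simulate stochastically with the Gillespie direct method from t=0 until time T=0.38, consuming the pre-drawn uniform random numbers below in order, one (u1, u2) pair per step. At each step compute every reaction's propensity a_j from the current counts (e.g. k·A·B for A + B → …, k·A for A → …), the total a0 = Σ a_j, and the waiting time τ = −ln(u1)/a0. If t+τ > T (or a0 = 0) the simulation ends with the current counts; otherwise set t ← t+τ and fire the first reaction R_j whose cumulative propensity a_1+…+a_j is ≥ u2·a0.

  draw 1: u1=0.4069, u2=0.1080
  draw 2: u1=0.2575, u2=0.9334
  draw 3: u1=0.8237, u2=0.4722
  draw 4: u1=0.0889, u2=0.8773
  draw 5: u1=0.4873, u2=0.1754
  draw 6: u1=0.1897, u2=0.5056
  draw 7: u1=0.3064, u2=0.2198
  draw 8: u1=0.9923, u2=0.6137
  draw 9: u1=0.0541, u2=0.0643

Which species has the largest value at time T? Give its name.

Dominant species at T: B

t=0.000: R=7 D=4 B=8
Draw 1: a1=0.204, a2=14.592, a3=13.132, a4=2.226, a5=3.185, a0=33.339; τ=−ln(0.4069)/33.339=0.027 → t=0.027; u2·a0=0.1080·33.339=3.601; a1=0.204 < 3.601 ≤ a1+a2=14.796 → R2 fires; R=7 D=3 B=8
Draw 2: a1=0.153, a2=10.944, a3=9.849, a4=2.226, a5=3.185, a0=26.357; τ=−ln(0.2575)/26.357=0.051 → t=0.078; u2·a0=0.9334·26.357=24.602; a1+…+a4=23.172 < 24.602 ≤ a1+…+a5=26.357 → R5 fires; R=8 D=3 B=8
Draw 3: a1=0.153, a2=10.944, a3=11.256, a4=2.544, a5=3.640, a0=28.537; τ=−ln(0.8237)/28.537=0.007 → t=0.085; u2·a0=0.4722·28.537=13.475; a1+a2=11.097 < 13.475 ≤ a1+…+a3=22.353 → R3 fires; R=7 D=4 B=8
Draw 4: a1=0.204, a2=14.592, a3=13.132, a4=2.226, a5=3.185, a0=33.339; τ=−ln(0.0889)/33.339=0.073 → t=0.158; u2·a0=0.8773·33.339=29.248; a1+…+a3=27.928 < 29.248 ≤ a1+…+a4=30.154 → R4 fires; R=6 D=5 B=9
Draw 5: a1=0.255, a2=20.520, a3=14.070, a4=1.908, a5=2.730, a0=39.483; τ=−ln(0.4873)/39.483=0.018 → t=0.176; u2·a0=0.1754·39.483=6.925; a1=0.255 < 6.925 ≤ a1+a2=20.775 → R2 fires; R=6 D=4 B=9
Draw 6: a1=0.204, a2=16.416, a3=11.256, a4=1.908, a5=2.730, a0=32.514; τ=−ln(0.1897)/32.514=0.051 → t=0.227; u2·a0=0.5056·32.514=16.439; a1=0.204 < 16.439 ≤ a1+a2=16.620 → R2 fires; R=6 D=3 B=9
Draw 7: a1=0.153, a2=12.312, a3=8.442, a4=1.908, a5=2.730, a0=25.545; τ=−ln(0.3064)/25.545=0.046 → t=0.273; u2·a0=0.2198·25.545=5.615; a1=0.153 < 5.615 ≤ a1+a2=12.465 → R2 fires; R=6 D=2 B=9
Draw 8: a1=0.102, a2=8.208, a3=5.628, a4=1.908, a5=2.730, a0=18.576; τ=−ln(0.9923)/18.576=0.000 → t=0.274; u2·a0=0.6137·18.576=11.400; a1+a2=8.310 < 11.400 ≤ a1+…+a3=13.938 → R3 fires; R=5 D=3 B=9
Draw 9: a1=0.153, a2=12.312, a3=7.035, a4=1.590, a5=2.275, a0=23.365; τ=−ln(0.0541)/23.365=0.125 → t=0.399 > T=0.38: stop.
At T=0.38: R=5 D=3 B=9; the largest is B.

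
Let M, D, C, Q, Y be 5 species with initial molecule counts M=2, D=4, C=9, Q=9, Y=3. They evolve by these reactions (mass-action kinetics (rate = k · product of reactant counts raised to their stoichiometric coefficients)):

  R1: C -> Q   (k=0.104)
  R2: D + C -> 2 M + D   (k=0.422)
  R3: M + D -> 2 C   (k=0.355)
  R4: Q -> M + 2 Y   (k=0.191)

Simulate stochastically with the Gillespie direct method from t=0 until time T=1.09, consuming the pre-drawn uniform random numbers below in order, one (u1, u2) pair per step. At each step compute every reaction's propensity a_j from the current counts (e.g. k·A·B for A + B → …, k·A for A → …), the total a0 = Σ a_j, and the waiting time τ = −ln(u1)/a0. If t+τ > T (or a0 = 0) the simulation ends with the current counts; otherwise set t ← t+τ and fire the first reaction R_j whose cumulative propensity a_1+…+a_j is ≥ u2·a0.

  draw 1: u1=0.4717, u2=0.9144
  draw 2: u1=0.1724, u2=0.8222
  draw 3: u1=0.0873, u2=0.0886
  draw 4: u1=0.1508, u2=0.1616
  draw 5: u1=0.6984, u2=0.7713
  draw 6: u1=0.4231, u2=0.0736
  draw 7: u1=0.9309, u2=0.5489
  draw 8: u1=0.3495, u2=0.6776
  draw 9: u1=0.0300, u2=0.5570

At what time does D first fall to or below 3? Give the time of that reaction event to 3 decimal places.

t=0.000: M=2 D=4 C=9 Q=9 Y=3
Draw 1: a1=0.936, a2=15.192, a3=2.840, a4=1.719, a0=20.687; τ=−ln(0.4717)/20.687=0.036 → t=0.036; u2·a0=0.9144·20.687=18.916; a1+a2=16.128 < 18.916 ≤ a1+…+a3=18.968 → R3 fires; M=1 D=3 C=11 Q=9 Y=3
Draw 2: a1=1.144, a2=13.926, a3=1.065, a4=1.719, a0=17.854; τ=−ln(0.1724)/17.854=0.098 → t=0.135; u2·a0=0.8222·17.854=14.680; a1=1.144 < 14.680 ≤ a1+a2=15.070 → R2 fires; M=3 D=3 C=10 Q=9 Y=3
Draw 3: a1=1.040, a2=12.660, a3=3.195, a4=1.719, a0=18.614; τ=−ln(0.0873)/18.614=0.131 → t=0.266; u2·a0=0.0886·18.614=1.649; a1=1.040 < 1.649 ≤ a1+a2=13.700 → R2 fires; M=5 D=3 C=9 Q=9 Y=3
Draw 4: a1=0.936, a2=11.394, a3=5.325, a4=1.719, a0=19.374; τ=−ln(0.1508)/19.374=0.098 → t=0.363; u2·a0=0.1616·19.374=3.131; a1=0.936 < 3.131 ≤ a1+a2=12.330 → R2 fires; M=7 D=3 C=8 Q=9 Y=3
Draw 5: a1=0.832, a2=10.128, a3=7.455, a4=1.719, a0=20.134; τ=−ln(0.6984)/20.134=0.018 → t=0.381; u2·a0=0.7713·20.134=15.529; a1+a2=10.960 < 15.529 ≤ a1+…+a3=18.415 → R3 fires; M=6 D=2 C=10 Q=9 Y=3
Draw 6: a1=1.040, a2=8.440, a3=4.260, a4=1.719, a0=15.459; τ=−ln(0.4231)/15.459=0.056 → t=0.437; u2·a0=0.0736·15.459=1.138; a1=1.040 < 1.138 ≤ a1+a2=9.480 → R2 fires; M=8 D=2 C=9 Q=9 Y=3
Draw 7: a1=0.936, a2=7.596, a3=5.680, a4=1.719, a0=15.931; τ=−ln(0.9309)/15.931=0.004 → t=0.441; u2·a0=0.5489·15.931=8.745; a1+a2=8.532 < 8.745 ≤ a1+…+a3=14.212 → R3 fires; M=7 D=1 C=11 Q=9 Y=3
Draw 8: a1=1.144, a2=4.642, a3=2.485, a4=1.719, a0=9.990; τ=−ln(0.3495)/9.990=0.105 → t=0.547; u2·a0=0.6776·9.990=6.769; a1+a2=5.786 < 6.769 ≤ a1+…+a3=8.271 → R3 fires; M=6 D=0 C=13 Q=9 Y=3
Draw 9: a1=1.352, a2=0.000, a3=0.000, a4=1.719, a0=3.071; τ=−ln(0.0300)/3.071=1.142 → t=1.688 > T=1.09: stop.
D first becomes ≤ 3 when it reaches 3 at the event at t=0.036.

Threshold first reached at t = 0.036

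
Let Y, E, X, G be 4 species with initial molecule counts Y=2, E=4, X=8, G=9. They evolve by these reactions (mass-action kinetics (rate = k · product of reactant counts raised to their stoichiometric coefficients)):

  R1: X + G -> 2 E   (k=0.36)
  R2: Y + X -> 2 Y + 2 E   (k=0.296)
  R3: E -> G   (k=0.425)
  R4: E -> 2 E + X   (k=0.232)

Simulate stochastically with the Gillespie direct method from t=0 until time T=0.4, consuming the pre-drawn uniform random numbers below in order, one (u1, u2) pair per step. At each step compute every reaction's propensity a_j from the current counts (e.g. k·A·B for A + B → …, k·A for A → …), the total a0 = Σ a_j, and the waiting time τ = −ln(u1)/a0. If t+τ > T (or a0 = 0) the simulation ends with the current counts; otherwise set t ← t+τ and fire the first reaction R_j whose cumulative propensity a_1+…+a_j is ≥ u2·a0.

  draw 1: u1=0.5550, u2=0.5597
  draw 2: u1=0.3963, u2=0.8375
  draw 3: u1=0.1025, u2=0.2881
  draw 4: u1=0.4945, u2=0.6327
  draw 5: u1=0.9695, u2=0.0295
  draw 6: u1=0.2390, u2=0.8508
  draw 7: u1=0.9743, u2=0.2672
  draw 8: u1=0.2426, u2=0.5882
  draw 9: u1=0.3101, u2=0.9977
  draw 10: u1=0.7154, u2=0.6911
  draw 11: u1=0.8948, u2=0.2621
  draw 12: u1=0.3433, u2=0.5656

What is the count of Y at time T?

t=0.000: Y=2 E=4 X=8 G=9
Draw 1: a1=25.920, a2=4.736, a3=1.700, a4=0.928, a0=33.284; τ=−ln(0.5550)/33.284=0.018 → t=0.018; u2·a0=0.5597·33.284=18.629 ≤ a1=25.920 → R1 fires; Y=2 E=6 X=7 G=8
Draw 2: a1=20.160, a2=4.144, a3=2.550, a4=1.392, a0=28.246; τ=−ln(0.3963)/28.246=0.033 → t=0.050; u2·a0=0.8375·28.246=23.656; a1=20.160 < 23.656 ≤ a1+a2=24.304 → R2 fires; Y=3 E=8 X=6 G=8
Draw 3: a1=17.280, a2=5.328, a3=3.400, a4=1.856, a0=27.864; τ=−ln(0.1025)/27.864=0.082 → t=0.132; u2·a0=0.2881·27.864=8.028 ≤ a1=17.280 → R1 fires; Y=3 E=10 X=5 G=7
Draw 4: a1=12.600, a2=4.440, a3=4.250, a4=2.320, a0=23.610; τ=−ln(0.4945)/23.610=0.030 → t=0.162; u2·a0=0.6327·23.610=14.938; a1=12.600 < 14.938 ≤ a1+a2=17.040 → R2 fires; Y=4 E=12 X=4 G=7
Draw 5: a1=10.080, a2=4.736, a3=5.100, a4=2.784, a0=22.700; τ=−ln(0.9695)/22.700=0.001 → t=0.163; u2·a0=0.0295·22.700=0.670 ≤ a1=10.080 → R1 fires; Y=4 E=14 X=3 G=6
Draw 6: a1=6.480, a2=3.552, a3=5.950, a4=3.248, a0=19.230; τ=−ln(0.2390)/19.230=0.074 → t=0.238; u2·a0=0.8508·19.230=16.361; a1+…+a3=15.982 < 16.361 ≤ a1+…+a4=19.230 → R4 fires; Y=4 E=15 X=4 G=6
Draw 7: a1=8.640, a2=4.736, a3=6.375, a4=3.480, a0=23.231; τ=−ln(0.9743)/23.231=0.001 → t=0.239; u2·a0=0.2672·23.231=6.207 ≤ a1=8.640 → R1 fires; Y=4 E=17 X=3 G=5
Draw 8: a1=5.400, a2=3.552, a3=7.225, a4=3.944, a0=20.121; τ=−ln(0.2426)/20.121=0.070 → t=0.309; u2·a0=0.5882·20.121=11.835; a1+a2=8.952 < 11.835 ≤ a1+…+a3=16.177 → R3 fires; Y=4 E=16 X=3 G=6
Draw 9: a1=6.480, a2=3.552, a3=6.800, a4=3.712, a0=20.544; τ=−ln(0.3101)/20.544=0.057 → t=0.366; u2·a0=0.9977·20.544=20.497; a1+…+a3=16.832 < 20.497 ≤ a1+…+a4=20.544 → R4 fires; Y=4 E=17 X=4 G=6
Draw 10: a1=8.640, a2=4.736, a3=7.225, a4=3.944, a0=24.545; τ=−ln(0.7154)/24.545=0.014 → t=0.380; u2·a0=0.6911·24.545=16.963; a1+a2=13.376 < 16.963 ≤ a1+…+a3=20.601 → R3 fires; Y=4 E=16 X=4 G=7
Draw 11: a1=10.080, a2=4.736, a3=6.800, a4=3.712, a0=25.328; τ=−ln(0.8948)/25.328=0.004 → t=0.384; u2·a0=0.2621·25.328=6.638 ≤ a1=10.080 → R1 fires; Y=4 E=18 X=3 G=6
Draw 12: a1=6.480, a2=3.552, a3=7.650, a4=4.176, a0=21.858; τ=−ln(0.3433)/21.858=0.049 → t=0.433 > T=0.4: stop.
Read off Y at T=0.4: 4

Y at T = 4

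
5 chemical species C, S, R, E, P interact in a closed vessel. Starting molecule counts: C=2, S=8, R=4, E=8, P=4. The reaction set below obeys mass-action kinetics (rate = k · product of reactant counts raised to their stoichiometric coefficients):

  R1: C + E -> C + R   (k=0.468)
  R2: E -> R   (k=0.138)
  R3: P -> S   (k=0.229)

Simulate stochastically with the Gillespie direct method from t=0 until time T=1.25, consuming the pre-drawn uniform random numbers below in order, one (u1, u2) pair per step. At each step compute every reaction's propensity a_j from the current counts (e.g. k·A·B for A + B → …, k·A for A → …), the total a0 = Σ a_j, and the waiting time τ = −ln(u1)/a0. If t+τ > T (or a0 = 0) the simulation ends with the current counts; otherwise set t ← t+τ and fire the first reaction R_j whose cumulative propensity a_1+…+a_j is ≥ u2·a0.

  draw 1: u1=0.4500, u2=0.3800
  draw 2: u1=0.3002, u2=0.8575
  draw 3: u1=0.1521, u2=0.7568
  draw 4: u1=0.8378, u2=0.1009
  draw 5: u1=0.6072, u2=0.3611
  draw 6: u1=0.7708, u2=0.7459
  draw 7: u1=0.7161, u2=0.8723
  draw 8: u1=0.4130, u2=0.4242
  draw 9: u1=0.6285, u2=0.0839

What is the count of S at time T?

t=0.000: C=2 S=8 R=4 E=8 P=4
Draw 1: a1=7.488, a2=1.104, a3=0.916, a0=9.508; τ=−ln(0.4500)/9.508=0.084 → t=0.084; u2·a0=0.3800·9.508=3.613 ≤ a1=7.488 → R1 fires; C=2 S=8 R=5 E=7 P=4
Draw 2: a1=6.552, a2=0.966, a3=0.916, a0=8.434; τ=−ln(0.3002)/8.434=0.143 → t=0.227; u2·a0=0.8575·8.434=7.232; a1=6.552 < 7.232 ≤ a1+a2=7.518 → R2 fires; C=2 S=8 R=6 E=6 P=4
Draw 3: a1=5.616, a2=0.828, a3=0.916, a0=7.360; τ=−ln(0.1521)/7.360=0.256 → t=0.483; u2·a0=0.7568·7.360=5.570 ≤ a1=5.616 → R1 fires; C=2 S=8 R=7 E=5 P=4
Draw 4: a1=4.680, a2=0.690, a3=0.916, a0=6.286; τ=−ln(0.8378)/6.286=0.028 → t=0.511; u2·a0=0.1009·6.286=0.634 ≤ a1=4.680 → R1 fires; C=2 S=8 R=8 E=4 P=4
Draw 5: a1=3.744, a2=0.552, a3=0.916, a0=5.212; τ=−ln(0.6072)/5.212=0.096 → t=0.606; u2·a0=0.3611·5.212=1.882 ≤ a1=3.744 → R1 fires; C=2 S=8 R=9 E=3 P=4
Draw 6: a1=2.808, a2=0.414, a3=0.916, a0=4.138; τ=−ln(0.7708)/4.138=0.063 → t=0.669; u2·a0=0.7459·4.138=3.087; a1=2.808 < 3.087 ≤ a1+a2=3.222 → R2 fires; C=2 S=8 R=10 E=2 P=4
Draw 7: a1=1.872, a2=0.276, a3=0.916, a0=3.064; τ=−ln(0.7161)/3.064=0.109 → t=0.778; u2·a0=0.8723·3.064=2.673; a1+a2=2.148 < 2.673 ≤ a1+…+a3=3.064 → R3 fires; C=2 S=9 R=10 E=2 P=3
Draw 8: a1=1.872, a2=0.276, a3=0.687, a0=2.835; τ=−ln(0.4130)/2.835=0.312 → t=1.090; u2·a0=0.4242·2.835=1.203 ≤ a1=1.872 → R1 fires; C=2 S=9 R=11 E=1 P=3
Draw 9: a1=0.936, a2=0.138, a3=0.687, a0=1.761; τ=−ln(0.6285)/1.761=0.264 → t=1.354 > T=1.25: stop.
Read off S at T=1.25: 9

S at T = 9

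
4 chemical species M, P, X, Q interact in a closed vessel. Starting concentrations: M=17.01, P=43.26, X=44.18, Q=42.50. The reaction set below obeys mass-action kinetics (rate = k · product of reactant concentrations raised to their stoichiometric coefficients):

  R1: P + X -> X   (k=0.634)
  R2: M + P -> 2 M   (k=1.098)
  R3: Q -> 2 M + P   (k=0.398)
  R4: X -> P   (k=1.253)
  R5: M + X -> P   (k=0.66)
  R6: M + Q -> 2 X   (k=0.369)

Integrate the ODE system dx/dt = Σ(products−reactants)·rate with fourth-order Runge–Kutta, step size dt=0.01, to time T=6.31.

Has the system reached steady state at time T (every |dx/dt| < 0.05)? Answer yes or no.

RK4 with dt=0.01: 631 steps to T=6.31. Trajectory (selected grid times):
t=0.00: M=17.01 P=43.26 X=44.18 Q=42.50
t=0.70: M=0.95 P=3.29 X=17.58 Q=18.17
t=1.40: M=1.31 P=3.28 X=8.48 Q=10.28
t=2.10: M=1.83 P=2.88 X=4.51 Q=5.21
t=2.80: M=2.75 P=2.08 X=2.28 Q=2.21
t=3.51: M=4.03 P=1.02 X=0.88 Q=0.69
t=4.21: M=4.91 P=0.32 X=0.24 Q=0.16
t=4.91: M=5.22 P=0.07 X=0.05 Q=0.03
t=5.61: M=5.29 P=0.01 X=0.01 Q=0.01
t=6.31: M=5.30 P=0.00 X=0.00 Q=0.00
Rates at T: R1=0.0000, R2=0.0167, R3=0.0005, R4=0.0025, R5=0.0070, R6=0.0024
dx/dt at T (Σ net stoichiometry × rate): M=+0.0083, P=-0.0067, X=-0.0047, Q=-0.0029
Largest |dx/dt| is |+0.0083| (M) < 0.05 → steady.

Steady state at T: yes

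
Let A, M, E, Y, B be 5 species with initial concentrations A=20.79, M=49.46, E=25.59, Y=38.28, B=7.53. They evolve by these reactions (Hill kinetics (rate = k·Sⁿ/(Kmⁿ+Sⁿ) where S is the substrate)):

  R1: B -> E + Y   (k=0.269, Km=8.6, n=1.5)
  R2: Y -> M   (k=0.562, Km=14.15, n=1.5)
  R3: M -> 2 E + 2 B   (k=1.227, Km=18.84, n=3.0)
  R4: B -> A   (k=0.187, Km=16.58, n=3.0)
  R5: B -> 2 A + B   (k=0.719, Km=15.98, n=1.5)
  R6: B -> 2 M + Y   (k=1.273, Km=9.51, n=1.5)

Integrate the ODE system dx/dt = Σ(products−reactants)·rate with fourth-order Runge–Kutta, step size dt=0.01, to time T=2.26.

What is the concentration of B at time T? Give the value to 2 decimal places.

RK4 with dt=0.01: 226 steps to T=2.26. Trajectory (selected grid times):
t=0.00: A=20.79 M=49.46 E=25.59 Y=38.28 B=7.53
t=0.25: A=20.88 M=49.55 E=26.20 Y=38.33 B=7.94
t=0.50: A=20.99 M=49.66 E=26.82 Y=38.39 B=8.35
t=0.75: A=21.09 M=49.78 E=27.43 Y=38.45 B=8.74
t=1.00: A=21.20 M=49.90 E=28.05 Y=38.53 B=9.13
t=1.26: A=21.33 M=50.05 E=28.69 Y=38.61 B=9.53
t=1.51: A=21.45 M=50.19 E=29.31 Y=38.69 B=9.91
t=1.76: A=21.58 M=50.35 E=29.93 Y=38.78 B=10.28
t=2.01: A=21.71 M=50.51 E=30.55 Y=38.87 B=10.64
t=2.26: A=21.85 M=50.69 E=31.18 Y=38.97 B=11.00
Read off B at T=2.26: 11.00

B at T = 11.00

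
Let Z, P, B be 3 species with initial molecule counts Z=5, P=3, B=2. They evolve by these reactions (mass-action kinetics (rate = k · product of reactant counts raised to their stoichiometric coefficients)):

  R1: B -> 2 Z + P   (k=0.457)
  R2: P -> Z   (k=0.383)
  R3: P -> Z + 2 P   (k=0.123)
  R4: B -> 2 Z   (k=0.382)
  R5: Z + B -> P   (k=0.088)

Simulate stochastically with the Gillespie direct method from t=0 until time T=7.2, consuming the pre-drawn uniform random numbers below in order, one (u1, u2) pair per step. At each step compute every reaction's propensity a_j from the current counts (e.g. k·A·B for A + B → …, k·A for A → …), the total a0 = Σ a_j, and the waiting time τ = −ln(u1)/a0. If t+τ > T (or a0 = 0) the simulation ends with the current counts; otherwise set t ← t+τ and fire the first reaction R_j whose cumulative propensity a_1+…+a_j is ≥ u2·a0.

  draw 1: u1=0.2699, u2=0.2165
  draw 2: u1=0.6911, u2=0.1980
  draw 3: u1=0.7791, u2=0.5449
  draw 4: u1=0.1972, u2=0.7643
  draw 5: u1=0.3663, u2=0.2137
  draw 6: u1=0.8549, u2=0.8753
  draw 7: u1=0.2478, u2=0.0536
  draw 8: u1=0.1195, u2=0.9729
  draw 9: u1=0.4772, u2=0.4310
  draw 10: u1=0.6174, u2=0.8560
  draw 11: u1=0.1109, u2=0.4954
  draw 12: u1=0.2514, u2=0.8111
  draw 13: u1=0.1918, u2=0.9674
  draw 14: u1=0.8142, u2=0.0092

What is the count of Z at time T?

t=0.000: Z=5 P=3 B=2
Draw 1: a1=0.914, a2=1.149, a3=0.369, a4=0.764, a5=0.880, a0=4.076; τ=−ln(0.2699)/4.076=0.321 → t=0.321; u2·a0=0.2165·4.076=0.882 ≤ a1=0.914 → R1 fires; Z=7 P=4 B=1
Draw 2: a1=0.457, a2=1.532, a3=0.492, a4=0.382, a5=0.616, a0=3.479; τ=−ln(0.6911)/3.479=0.106 → t=0.428; u2·a0=0.1980·3.479=0.689; a1=0.457 < 0.689 ≤ a1+a2=1.989 → R2 fires; Z=8 P=3 B=1
Draw 3: a1=0.457, a2=1.149, a3=0.369, a4=0.382, a5=0.704, a0=3.061; τ=−ln(0.7791)/3.061=0.082 → t=0.509; u2·a0=0.5449·3.061=1.668; a1+a2=1.606 < 1.668 ≤ a1+…+a3=1.975 → R3 fires; Z=9 P=4 B=1
Draw 4: a1=0.457, a2=1.532, a3=0.492, a4=0.382, a5=0.792, a0=3.655; τ=−ln(0.1972)/3.655=0.444 → t=0.953; u2·a0=0.7643·3.655=2.794; a1+…+a3=2.481 < 2.794 ≤ a1+…+a4=2.863 → R4 fires; Z=11 P=4 B=0
Draw 5: a1=0.000, a2=1.532, a3=0.492, a4=0.000, a5=0.000, a0=2.024; τ=−ln(0.3663)/2.024=0.496 → t=1.449; u2·a0=0.2137·2.024=0.433; a1=0.000 < 0.433 ≤ a1+a2=1.532 → R2 fires; Z=12 P=3 B=0
Draw 6: a1=0.000, a2=1.149, a3=0.369, a4=0.000, a5=0.000, a0=1.518; τ=−ln(0.8549)/1.518=0.103 → t=1.553; u2·a0=0.8753·1.518=1.329; a1+a2=1.149 < 1.329 ≤ a1+…+a3=1.518 → R3 fires; Z=13 P=4 B=0
Draw 7: a1=0.000, a2=1.532, a3=0.492, a4=0.000, a5=0.000, a0=2.024; τ=−ln(0.2478)/2.024=0.689 → t=2.242; u2·a0=0.0536·2.024=0.108; a1=0.000 < 0.108 ≤ a1+a2=1.532 → R2 fires; Z=14 P=3 B=0
Draw 8: a1=0.000, a2=1.149, a3=0.369, a4=0.000, a5=0.000, a0=1.518; τ=−ln(0.1195)/1.518=1.399 → t=3.642; u2·a0=0.9729·1.518=1.477; a1+a2=1.149 < 1.477 ≤ a1+…+a3=1.518 → R3 fires; Z=15 P=4 B=0
Draw 9: a1=0.000, a2=1.532, a3=0.492, a4=0.000, a5=0.000, a0=2.024; τ=−ln(0.4772)/2.024=0.366 → t=4.007; u2·a0=0.4310·2.024=0.872; a1=0.000 < 0.872 ≤ a1+a2=1.532 → R2 fires; Z=16 P=3 B=0
Draw 10: a1=0.000, a2=1.149, a3=0.369, a4=0.000, a5=0.000, a0=1.518; τ=−ln(0.6174)/1.518=0.318 → t=4.325; u2·a0=0.8560·1.518=1.299; a1+a2=1.149 < 1.299 ≤ a1+…+a3=1.518 → R3 fires; Z=17 P=4 B=0
Draw 11: a1=0.000, a2=1.532, a3=0.492, a4=0.000, a5=0.000, a0=2.024; τ=−ln(0.1109)/2.024=1.087 → t=5.411; u2·a0=0.4954·2.024=1.003; a1=0.000 < 1.003 ≤ a1+a2=1.532 → R2 fires; Z=18 P=3 B=0
Draw 12: a1=0.000, a2=1.149, a3=0.369, a4=0.000, a5=0.000, a0=1.518; τ=−ln(0.2514)/1.518=0.910 → t=6.321; u2·a0=0.8111·1.518=1.231; a1+a2=1.149 < 1.231 ≤ a1+…+a3=1.518 → R3 fires; Z=19 P=4 B=0
Draw 13: a1=0.000, a2=1.532, a3=0.492, a4=0.000, a5=0.000, a0=2.024; τ=−ln(0.1918)/2.024=0.816 → t=7.137; u2·a0=0.9674·2.024=1.958; a1+a2=1.532 < 1.958 ≤ a1+…+a3=2.024 → R3 fires; Z=20 P=5 B=0
Draw 14: a1=0.000, a2=1.915, a3=0.615, a4=0.000, a5=0.000, a0=2.530; τ=−ln(0.8142)/2.530=0.081 → t=7.218 > T=7.2: stop.
Read off Z at T=7.2: 20

Z at T = 20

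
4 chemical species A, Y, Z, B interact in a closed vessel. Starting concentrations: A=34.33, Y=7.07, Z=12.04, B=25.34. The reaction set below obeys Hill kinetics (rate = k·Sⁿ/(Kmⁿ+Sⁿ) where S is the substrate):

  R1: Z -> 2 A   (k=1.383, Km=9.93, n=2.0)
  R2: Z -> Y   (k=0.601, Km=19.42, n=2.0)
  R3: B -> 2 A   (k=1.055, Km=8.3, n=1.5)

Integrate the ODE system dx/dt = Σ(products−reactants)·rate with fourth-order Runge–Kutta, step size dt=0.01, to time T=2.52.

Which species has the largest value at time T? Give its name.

Dominant species at T: A

RK4 with dt=0.01: 252 steps to T=2.52. Trajectory (selected grid times):
t=0.00: A=34.33 Y=7.07 Z=12.04 B=25.34
t=0.28: A=35.28 Y=7.12 Z=11.77 B=25.09
t=0.56: A=36.23 Y=7.16 Z=11.50 B=24.84
t=0.84: A=37.16 Y=7.20 Z=11.23 B=24.60
t=1.12: A=38.08 Y=7.24 Z=10.98 B=24.35
t=1.40: A=39.00 Y=7.28 Z=10.73 B=24.10
t=1.68: A=39.90 Y=7.32 Z=10.48 B=23.86
t=1.96: A=40.80 Y=7.36 Z=10.24 B=23.61
t=2.24: A=41.68 Y=7.40 Z=10.01 B=23.37
t=2.52: A=42.55 Y=7.43 Z=9.78 B=23.13
At T=2.52: A=42.55 Y=7.43 Z=9.78 B=23.13; the largest is A.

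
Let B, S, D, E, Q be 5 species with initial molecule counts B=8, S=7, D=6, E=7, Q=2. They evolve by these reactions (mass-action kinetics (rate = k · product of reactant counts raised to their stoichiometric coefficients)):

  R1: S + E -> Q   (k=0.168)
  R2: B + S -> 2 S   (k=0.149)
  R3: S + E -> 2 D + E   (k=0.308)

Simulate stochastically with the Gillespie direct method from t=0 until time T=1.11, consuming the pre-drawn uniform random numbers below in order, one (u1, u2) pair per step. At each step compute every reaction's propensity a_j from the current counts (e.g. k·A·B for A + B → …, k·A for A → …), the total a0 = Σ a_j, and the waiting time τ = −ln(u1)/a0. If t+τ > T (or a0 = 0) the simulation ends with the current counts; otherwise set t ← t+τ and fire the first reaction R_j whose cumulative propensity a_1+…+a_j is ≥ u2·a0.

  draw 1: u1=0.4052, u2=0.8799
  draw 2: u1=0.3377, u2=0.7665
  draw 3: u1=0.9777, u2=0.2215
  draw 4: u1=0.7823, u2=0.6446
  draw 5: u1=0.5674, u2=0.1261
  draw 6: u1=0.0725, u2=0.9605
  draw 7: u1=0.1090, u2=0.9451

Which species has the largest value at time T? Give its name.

t=0.000: B=8 S=7 D=6 E=7 Q=2
Draw 1: a1=8.232, a2=8.344, a3=15.092, a0=31.668; τ=−ln(0.4052)/31.668=0.029 → t=0.029; u2·a0=0.8799·31.668=27.865; a1+a2=16.576 < 27.865 ≤ a1+…+a3=31.668 → R3 fires; B=8 S=6 D=8 E=7 Q=2
Draw 2: a1=7.056, a2=7.152, a3=12.936, a0=27.144; τ=−ln(0.3377)/27.144=0.040 → t=0.069; u2·a0=0.7665·27.144=20.806; a1+a2=14.208 < 20.806 ≤ a1+…+a3=27.144 → R3 fires; B=8 S=5 D=10 E=7 Q=2
Draw 3: a1=5.880, a2=5.960, a3=10.780, a0=22.620; τ=−ln(0.9777)/22.620=0.001 → t=0.070; u2·a0=0.2215·22.620=5.010 ≤ a1=5.880 → R1 fires; B=8 S=4 D=10 E=6 Q=3
Draw 4: a1=4.032, a2=4.768, a3=7.392, a0=16.192; τ=−ln(0.7823)/16.192=0.015 → t=0.085; u2·a0=0.6446·16.192=10.437; a1+a2=8.800 < 10.437 ≤ a1+…+a3=16.192 → R3 fires; B=8 S=3 D=12 E=6 Q=3
Draw 5: a1=3.024, a2=3.576, a3=5.544, a0=12.144; τ=−ln(0.5674)/12.144=0.047 → t=0.131; u2·a0=0.1261·12.144=1.531 ≤ a1=3.024 → R1 fires; B=8 S=2 D=12 E=5 Q=4
Draw 6: a1=1.680, a2=2.384, a3=3.080, a0=7.144; τ=−ln(0.0725)/7.144=0.367 → t=0.499; u2·a0=0.9605·7.144=6.862; a1+a2=4.064 < 6.862 ≤ a1+…+a3=7.144 → R3 fires; B=8 S=1 D=14 E=5 Q=4
Draw 7: a1=0.840, a2=1.192, a3=1.540, a0=3.572; τ=−ln(0.1090)/3.572=0.620 → t=1.119 > T=1.11: stop.
At T=1.11: B=8 S=1 D=14 E=5 Q=4; the largest is D.

Dominant species at T: D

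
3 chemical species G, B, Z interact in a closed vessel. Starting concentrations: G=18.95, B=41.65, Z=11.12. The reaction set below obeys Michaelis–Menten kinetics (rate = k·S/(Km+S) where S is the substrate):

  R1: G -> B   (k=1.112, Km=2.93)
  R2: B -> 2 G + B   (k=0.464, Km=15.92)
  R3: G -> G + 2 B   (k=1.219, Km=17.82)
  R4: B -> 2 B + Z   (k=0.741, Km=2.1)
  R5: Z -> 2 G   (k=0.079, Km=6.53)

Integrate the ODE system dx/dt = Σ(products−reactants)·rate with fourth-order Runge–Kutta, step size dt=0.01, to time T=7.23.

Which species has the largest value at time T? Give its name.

RK4 with dt=0.01: 723 steps to T=7.23. Trajectory (selected grid times):
t=0.00: G=18.95 B=41.65 Z=11.12
t=0.80: G=18.80 B=43.99 Z=11.64
t=1.61: G=18.66 B=46.35 Z=12.18
t=2.41: G=18.53 B=48.68 Z=12.70
t=3.21: G=18.41 B=51.01 Z=13.23
t=4.02: G=18.30 B=53.37 Z=13.76
t=4.82: G=18.19 B=55.69 Z=14.29
t=5.62: G=18.09 B=58.02 Z=14.82
t=6.43: G=18.00 B=60.36 Z=15.35
t=7.23: G=17.91 B=62.68 Z=15.88
At T=7.23: G=17.91 B=62.68 Z=15.88; the largest is B.

Dominant species at T: B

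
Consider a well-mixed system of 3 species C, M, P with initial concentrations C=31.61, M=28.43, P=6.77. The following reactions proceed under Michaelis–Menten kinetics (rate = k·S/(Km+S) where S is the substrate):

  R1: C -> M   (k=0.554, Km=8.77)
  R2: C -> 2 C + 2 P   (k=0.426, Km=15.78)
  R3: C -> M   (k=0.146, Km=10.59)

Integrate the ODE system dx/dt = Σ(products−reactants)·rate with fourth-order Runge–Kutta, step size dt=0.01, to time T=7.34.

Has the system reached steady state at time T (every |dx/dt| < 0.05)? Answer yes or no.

RK4 with dt=0.01: 734 steps to T=7.34. Trajectory (selected grid times):
t=0.00: C=31.61 M=28.43 P=6.77
t=0.82: C=31.40 M=28.87 P=7.24
t=1.63: C=31.19 M=29.31 P=7.69
t=2.45: C=30.98 M=29.76 P=8.16
t=3.26: C=30.77 M=30.19 P=8.61
t=4.08: C=30.56 M=30.64 P=9.08
t=4.89: C=30.35 M=31.07 P=9.53
t=5.71: C=30.14 M=31.51 P=9.99
t=6.52: C=29.93 M=31.95 P=10.44
t=7.34: C=29.72 M=32.39 P=10.90
Rates at T: R1=0.4278, R2=0.2782, R3=0.1076
dx/dt at T (Σ net stoichiometry × rate): C=-0.2572, M=+0.5354, P=+0.5565
Largest |dx/dt| is |+0.5565| (P) ≥ 0.05 → not steady.

Steady state at T: no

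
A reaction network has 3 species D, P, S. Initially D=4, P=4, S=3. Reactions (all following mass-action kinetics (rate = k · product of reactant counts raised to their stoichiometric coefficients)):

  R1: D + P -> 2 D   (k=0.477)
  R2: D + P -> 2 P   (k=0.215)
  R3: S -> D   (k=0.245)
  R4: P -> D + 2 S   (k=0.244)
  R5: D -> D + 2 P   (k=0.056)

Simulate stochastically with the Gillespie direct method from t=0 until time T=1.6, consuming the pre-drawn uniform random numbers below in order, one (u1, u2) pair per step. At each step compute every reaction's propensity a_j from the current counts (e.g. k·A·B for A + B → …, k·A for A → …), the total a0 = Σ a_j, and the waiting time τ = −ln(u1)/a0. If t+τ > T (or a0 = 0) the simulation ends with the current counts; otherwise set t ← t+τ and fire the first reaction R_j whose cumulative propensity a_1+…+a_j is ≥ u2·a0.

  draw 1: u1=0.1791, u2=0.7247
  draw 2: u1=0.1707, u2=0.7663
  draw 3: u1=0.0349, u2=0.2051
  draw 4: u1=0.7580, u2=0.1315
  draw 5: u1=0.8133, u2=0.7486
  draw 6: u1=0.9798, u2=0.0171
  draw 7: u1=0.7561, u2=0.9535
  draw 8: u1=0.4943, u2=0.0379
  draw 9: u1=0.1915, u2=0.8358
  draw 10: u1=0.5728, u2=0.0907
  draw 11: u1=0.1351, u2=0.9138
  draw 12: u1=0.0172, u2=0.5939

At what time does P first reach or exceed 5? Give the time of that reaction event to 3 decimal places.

t=0.000: D=4 P=4 S=3
Draw 1: a1=7.632, a2=3.440, a3=0.735, a4=0.976, a5=0.224, a0=13.007; τ=−ln(0.1791)/13.007=0.132 → t=0.132; u2·a0=0.7247·13.007=9.426; a1=7.632 < 9.426 ≤ a1+a2=11.072 → R2 fires; D=3 P=5 S=3
Draw 2: a1=7.155, a2=3.225, a3=0.735, a4=1.220, a5=0.168, a0=12.503; τ=−ln(0.1707)/12.503=0.141 → t=0.274; u2·a0=0.7663·12.503=9.581; a1=7.155 < 9.581 ≤ a1+a2=10.380 → R2 fires; D=2 P=6 S=3
Draw 3: a1=5.724, a2=2.580, a3=0.735, a4=1.464, a5=0.112, a0=10.615; τ=−ln(0.0349)/10.615=0.316 → t=0.590; u2·a0=0.2051·10.615=2.177 ≤ a1=5.724 → R1 fires; D=3 P=5 S=3
Draw 4: a1=7.155, a2=3.225, a3=0.735, a4=1.220, a5=0.168, a0=12.503; τ=−ln(0.7580)/12.503=0.022 → t=0.612; u2·a0=0.1315·12.503=1.644 ≤ a1=7.155 → R1 fires; D=4 P=4 S=3
Draw 5: a1=7.632, a2=3.440, a3=0.735, a4=0.976, a5=0.224, a0=13.007; τ=−ln(0.8133)/13.007=0.016 → t=0.628; u2·a0=0.7486·13.007=9.737; a1=7.632 < 9.737 ≤ a1+a2=11.072 → R2 fires; D=3 P=5 S=3
Draw 6: a1=7.155, a2=3.225, a3=0.735, a4=1.220, a5=0.168, a0=12.503; τ=−ln(0.9798)/12.503=0.002 → t=0.629; u2·a0=0.0171·12.503=0.214 ≤ a1=7.155 → R1 fires; D=4 P=4 S=3
Draw 7: a1=7.632, a2=3.440, a3=0.735, a4=0.976, a5=0.224, a0=13.007; τ=−ln(0.7561)/13.007=0.021 → t=0.651; u2·a0=0.9535·13.007=12.402; a1+…+a3=11.807 < 12.402 ≤ a1+…+a4=12.783 → R4 fires; D=5 P=3 S=5
Draw 8: a1=7.155, a2=3.225, a3=1.225, a4=0.732, a5=0.280, a0=12.617; τ=−ln(0.4943)/12.617=0.056 → t=0.707; u2·a0=0.0379·12.617=0.478 ≤ a1=7.155 → R1 fires; D=6 P=2 S=5
Draw 9: a1=5.724, a2=2.580, a3=1.225, a4=0.488, a5=0.336, a0=10.353; τ=−ln(0.1915)/10.353=0.160 → t=0.866; u2·a0=0.8358·10.353=8.653; a1+a2=8.304 < 8.653 ≤ a1+…+a3=9.529 → R3 fires; D=7 P=2 S=4
Draw 10: a1=6.678, a2=3.010, a3=0.980, a4=0.488, a5=0.392, a0=11.548; τ=−ln(0.5728)/11.548=0.048 → t=0.915; u2·a0=0.0907·11.548=1.047 ≤ a1=6.678 → R1 fires; D=8 P=1 S=4
Draw 11: a1=3.816, a2=1.720, a3=0.980, a4=0.244, a5=0.448, a0=7.208; τ=−ln(0.1351)/7.208=0.278 → t=1.192; u2·a0=0.9138·7.208=6.587; a1+…+a3=6.516 < 6.587 ≤ a1+…+a4=6.760 → R4 fires; D=9 P=0 S=6
Draw 12: a1=0.000, a2=0.000, a3=1.470, a4=0.000, a5=0.504, a0=1.974; τ=−ln(0.0172)/1.974=2.058 → t=3.251 > T=1.6: stop.
P first becomes ≥ 5 when it reaches 5 at the event at t=0.132.

Threshold first reached at t = 0.132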